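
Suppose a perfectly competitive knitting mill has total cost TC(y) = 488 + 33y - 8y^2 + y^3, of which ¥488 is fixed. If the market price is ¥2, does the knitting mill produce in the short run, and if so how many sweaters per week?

Shut down

Variable cost is VC = 33y - 8y^2 + y^3, so AVC = VC/y = 33 - 8y + y^2 and MC = dTC/dy = 33 - 16y + 3y^2.
AVC hits its minimum where MC = AVC, at y = 4, giving min AVC = 33 - 8·4 + 4^2 = ¥17.
Since P = ¥2 < min AVC = ¥17, price fails to cover variable cost at any output.
Shutting down limits the loss to fixed cost, ¥488.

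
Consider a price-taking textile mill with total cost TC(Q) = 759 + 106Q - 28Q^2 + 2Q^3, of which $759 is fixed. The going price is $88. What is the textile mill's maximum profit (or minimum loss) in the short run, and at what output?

AVC = 106 - 28Q + 2Q^2 has its minimum $8 at Q = 7; price $88 clears that bar, so the firm operates.
With MC = 106 - 56Q + 6Q^2, P = MC on the upward-sloping part at Q* = 9.
TR = 88·9 = 792. TC = 759 + 144 = 903. Profit = 792 − 903 = -$111.
That loss of $111 beats the $759 the firm would lose by shutting down; producing recovers $648 of fixed cost.

Profit = -$111 at Q = 9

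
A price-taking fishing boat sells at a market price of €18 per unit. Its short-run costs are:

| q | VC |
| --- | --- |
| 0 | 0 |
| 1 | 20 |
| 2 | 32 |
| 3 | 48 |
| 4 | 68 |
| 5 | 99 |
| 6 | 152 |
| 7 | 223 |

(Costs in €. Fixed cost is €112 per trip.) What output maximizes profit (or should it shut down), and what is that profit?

q = 3; profit = -€106

Tabulate TR − TC: q=0: -112; q=1: -114; q=2: -108; q=3: -106; q=4: -108; q=5: -121; q=6: -156; q=7: -209.
Profit is maximized at q = 3. AVC there is 48/3 = €16 ≤ P, so producing beats shutting down (which would give -€112).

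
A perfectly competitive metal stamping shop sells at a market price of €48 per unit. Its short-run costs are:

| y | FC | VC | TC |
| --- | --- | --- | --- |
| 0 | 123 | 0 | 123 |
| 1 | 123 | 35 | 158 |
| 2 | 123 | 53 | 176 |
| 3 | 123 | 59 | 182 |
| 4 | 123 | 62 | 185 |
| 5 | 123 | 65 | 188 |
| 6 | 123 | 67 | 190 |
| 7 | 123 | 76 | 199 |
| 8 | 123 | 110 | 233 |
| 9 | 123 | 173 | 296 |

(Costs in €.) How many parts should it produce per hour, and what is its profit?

Tabulate TR − TC: y=0: -123; y=1: -110; y=2: -80; y=3: -38; y=4: 7; y=5: 52; y=6: 98; y=7: 137; y=8: 151; y=9: 136.
Profit is maximized at y = 8. AVC there is 110/8 = €13.75 ≤ P, so producing beats shutting down (which would give -€123).

y = 8; profit = €151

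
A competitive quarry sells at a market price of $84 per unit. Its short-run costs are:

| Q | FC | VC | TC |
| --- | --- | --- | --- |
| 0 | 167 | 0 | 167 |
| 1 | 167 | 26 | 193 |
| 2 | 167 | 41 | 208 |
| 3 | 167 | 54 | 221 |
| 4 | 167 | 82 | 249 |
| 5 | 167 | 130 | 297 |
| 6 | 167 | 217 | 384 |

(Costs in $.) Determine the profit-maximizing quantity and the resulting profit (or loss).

Q = 5; profit = $123

Profit at each row (π = 84Q − TC): Q=0: -167; Q=1: -109; Q=2: -40; Q=3: 31; Q=4: 87; Q=5: 123; Q=6: 120.
Profit is maximized at Q = 5. AVC there is 130/5 = $26 ≤ P, so producing beats shutting down (which would give -$167).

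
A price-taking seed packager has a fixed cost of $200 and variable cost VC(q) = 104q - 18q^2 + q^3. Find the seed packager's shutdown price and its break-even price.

AVC = 104 - 18q + q^2; minimized at q = 9, giving min AVC = $23. That is the shutdown price.
ATC = 200/q + 104 - 18q + q^2. Setting dATC/dq = −200/q^2 − 18 + 2q = 0 gives q = 10 (since 2·10^3 − 18·10^2 = 200).
min ATC = 200/10 + 104 − 18·10 + 10^2 = $44. That is the break-even price.
For $23 ≤ P < $44 the firm produces at a loss; below $23 it shuts down.

Shutdown price = $23; break-even price = $44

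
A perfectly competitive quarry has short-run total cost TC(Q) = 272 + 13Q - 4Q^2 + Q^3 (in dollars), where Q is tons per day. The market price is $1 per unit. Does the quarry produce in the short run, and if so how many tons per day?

Shut down

Strip out fixed cost: VC = 13Q - 4Q^2 + Q^3. Then AVC = 13 - 4Q + Q^2 and MC = 13 - 8Q + 3Q^2.
AVC is minimized where dAVC/dQ = -4 + 2Q = 0, at Q = 2; min AVC = 13 - 4·2 + 2^2 = $9.
With P < min AVC ($1 < $9), every unit sold adds to the loss.
Best response: produce nothing and absorb the $272 fixed cost.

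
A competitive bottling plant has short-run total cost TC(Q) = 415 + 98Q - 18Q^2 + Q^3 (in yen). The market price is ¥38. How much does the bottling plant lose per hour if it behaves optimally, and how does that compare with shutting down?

AVC = 98 - 18Q + Q^2 has its minimum ¥17 at Q = 9; price ¥38 clears that bar, so the firm operates.
MC = 98 - 36Q + 3Q^2. Setting P = MC and taking the root on the rising branch gives Q* = 10.
TR = 38·10 = 380. TC = 415 + 180 = 595. Profit = 380 − 595 = -¥215.
That loss of ¥215 beats the ¥415 the firm would lose by shutting down; producing recovers ¥200 of fixed cost.

Profit = -¥215 at Q = 10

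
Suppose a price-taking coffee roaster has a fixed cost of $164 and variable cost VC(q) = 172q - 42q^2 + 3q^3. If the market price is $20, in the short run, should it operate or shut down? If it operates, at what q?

Strip out fixed cost: VC = 172q - 42q^2 + 3q^3. Then AVC = 172 - 42q + 3q^2 and MC = 172 - 84q + 9q^2.
The AVC parabola has its vertex at q = 42/6 = 7, where AVC = 172 - 42·7 + 3·7^2 = $25.
P = $20 lies below min AVC = $25; no output level covers variable cost.
Shutting down limits the loss to fixed cost, $164.

Shut down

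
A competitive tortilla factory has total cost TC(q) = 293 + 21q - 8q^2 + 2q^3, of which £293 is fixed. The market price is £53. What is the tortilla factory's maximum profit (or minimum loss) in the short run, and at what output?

AVC = 21 - 8q + 2q^2; min AVC = £13 at q = 2. Since P = £53 ≥ min AVC, the firm produces.
MC = 21 - 16q + 6q^2. Setting P = MC and taking the root on the rising branch gives q* = 4.
TR = 53·4 = 212. TC = 293 + 84 = 377. Profit = 212 − 377 = -£165.
That loss of £165 beats the £293 the firm would lose by shutting down; producing recovers £128 of fixed cost.

Profit = -£165 at q = 4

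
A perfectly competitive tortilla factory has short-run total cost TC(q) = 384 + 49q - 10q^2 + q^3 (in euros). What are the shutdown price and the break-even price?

AVC = 49 - 10q + q^2; minimized at q = 5, giving min AVC = €24. That is the shutdown price.
ATC = 384/q + 49 - 10q + q^2. Setting dATC/dq = −384/q^2 − 10 + 2q = 0 gives q = 8 (since 2·8^3 − 10·8^2 = 384).
min ATC = 384/8 + 49 − 10·8 + 8^2 = €81. That is the break-even price.
Between these two prices the firm operates at a loss; above €81 it earns a profit.

Shutdown price = €24; break-even price = €81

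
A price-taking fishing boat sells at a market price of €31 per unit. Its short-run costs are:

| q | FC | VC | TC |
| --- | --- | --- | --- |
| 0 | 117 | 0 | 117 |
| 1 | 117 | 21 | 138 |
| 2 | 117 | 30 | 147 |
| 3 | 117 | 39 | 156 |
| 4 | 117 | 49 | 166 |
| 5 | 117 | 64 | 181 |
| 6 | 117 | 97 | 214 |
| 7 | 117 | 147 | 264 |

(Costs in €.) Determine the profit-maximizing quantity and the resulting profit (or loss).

q = 5; profit = -€26

Profit at each row (π = 31q − TC): q=0: -117; q=1: -107; q=2: -85; q=3: -63; q=4: -42; q=5: -26; q=6: -28; q=7: -47.
Profit is maximized at q = 5. AVC there is 64/5 = €12.80 ≤ P, so producing beats shutting down (which would give -€117).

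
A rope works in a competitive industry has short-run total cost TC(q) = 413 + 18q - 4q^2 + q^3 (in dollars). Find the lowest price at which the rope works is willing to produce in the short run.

$14 per unit

The shutdown price is the minimum of AVC. VC = 18q - 4q^2 + q^3, so AVC = 18 - 4q + q^2.
dAVC/dq = -4 + 2q = 0 gives q = 2. min AVC = 18 - 4·2 + 2^2 = 14.
The firm shuts down for any P below $14.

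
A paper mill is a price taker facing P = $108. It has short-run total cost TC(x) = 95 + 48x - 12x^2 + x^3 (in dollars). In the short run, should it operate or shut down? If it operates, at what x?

From TC, MC = TC'(x) = 48 - 24x + 3x^2 and AVC = VC/x = 48 - 12x + x^2.
AVC hits its minimum where MC = AVC, at x = 6, giving min AVC = 48 - 12·6 + 6^2 = $12.
P = $108 exceeds min AVC = $12, so the firm stays open.
P = MC gives -60 - 24x + 3x^2 = 0, with roots -2 and 10. Take the larger (rising MC): x* = 10.
Check: AVC at x = 10 is $28 ≤ P, so revenue covers variable cost.
Profit = P·x − TC = 108·10 − 375 = $705.

Produce at x = 10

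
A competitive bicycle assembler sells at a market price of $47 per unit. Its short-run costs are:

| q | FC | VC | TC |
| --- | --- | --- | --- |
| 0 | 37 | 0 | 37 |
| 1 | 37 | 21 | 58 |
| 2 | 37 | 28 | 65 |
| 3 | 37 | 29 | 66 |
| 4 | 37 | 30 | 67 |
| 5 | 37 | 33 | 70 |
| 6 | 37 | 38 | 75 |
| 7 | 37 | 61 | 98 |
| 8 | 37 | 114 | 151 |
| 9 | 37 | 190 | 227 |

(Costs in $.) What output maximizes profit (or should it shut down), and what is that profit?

Compute π = P·q − TC at each output: q=0: -37; q=1: -11; q=2: 29; q=3: 75; q=4: 121; q=5: 165; q=6: 207; q=7: 231; q=8: 225; q=9: 196.
Profit is maximized at q = 7. AVC there is 61/7 = $8.71 ≤ P, so producing beats shutting down (which would give -$37).

q = 7; profit = $231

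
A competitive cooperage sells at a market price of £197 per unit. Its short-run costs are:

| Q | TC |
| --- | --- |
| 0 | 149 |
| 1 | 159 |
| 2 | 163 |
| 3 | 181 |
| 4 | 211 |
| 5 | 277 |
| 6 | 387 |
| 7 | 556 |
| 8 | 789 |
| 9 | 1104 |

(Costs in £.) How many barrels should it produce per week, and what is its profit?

Q = 7; profit = £823

Tabulate TR − TC: Q=0: -149; Q=1: 38; Q=2: 231; Q=3: 410; Q=4: 577; Q=5: 708; Q=6: 795; Q=7: 823; Q=8: 787; Q=9: 669.
Profit is maximized at Q = 7. AVC there is 407/7 = £58.14 ≤ P, so producing beats shutting down (which would give -£149).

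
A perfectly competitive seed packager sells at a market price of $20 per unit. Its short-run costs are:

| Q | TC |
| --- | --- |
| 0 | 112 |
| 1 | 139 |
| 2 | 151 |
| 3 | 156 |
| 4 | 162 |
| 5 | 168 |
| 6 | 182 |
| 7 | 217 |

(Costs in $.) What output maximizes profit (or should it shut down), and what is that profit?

Profit at each row (π = 20Q − TC): Q=0: -112; Q=1: -119; Q=2: -111; Q=3: -96; Q=4: -82; Q=5: -68; Q=6: -62; Q=7: -77.
Profit is maximized at Q = 6. AVC there is 70/6 = $11.67 ≤ P, so producing beats shutting down (which would give -$112).

Q = 6; profit = -$62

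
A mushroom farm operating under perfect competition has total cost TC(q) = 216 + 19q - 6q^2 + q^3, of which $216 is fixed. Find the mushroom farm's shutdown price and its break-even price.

Shutdown price = $10; break-even price = $55

Shutdown price = min AVC. AVC = 19 - 6q + q^2, with vertex at q = 3 and minimum $10.
ATC = 216/q + 19 - 6q + q^2. Setting dATC/dq = −216/q^2 − 6 + 2q = 0 gives q = 6 (since 2·6^3 − 6·6^2 = 216).
min ATC = 216/6 + 19 − 6·6 + 6^2 = $55. That is the break-even price.
Between these two prices the firm operates at a loss; above $55 it earns a profit.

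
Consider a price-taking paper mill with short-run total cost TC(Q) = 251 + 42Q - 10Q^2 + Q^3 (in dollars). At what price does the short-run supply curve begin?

$17 per unit

Short-run supply begins at min AVC. From VC = 42Q - 10Q^2 + Q^3, AVC = 42 - 10Q + Q^2.
At the minimum of AVC, MC = AVC. MC = 42 - 20Q + 3Q^2; setting MC = AVC gives 2Q^2 - 10Q = 0, so Q = 5. min AVC = 17.
So the shutdown price is $17.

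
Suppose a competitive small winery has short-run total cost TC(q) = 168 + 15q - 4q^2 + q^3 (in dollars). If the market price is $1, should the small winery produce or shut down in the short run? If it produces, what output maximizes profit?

Shut down

Strip out fixed cost: VC = 15q - 4q^2 + q^3. Then AVC = 15 - 4q + q^2 and MC = 15 - 8q + 3q^2.
AVC hits its minimum where MC = AVC, at q = 2, giving min AVC = 15 - 4·2 + 2^2 = $11.
Since P = $1 < min AVC = $11, price fails to cover variable cost at any output.
Shutting down limits the loss to fixed cost, $168.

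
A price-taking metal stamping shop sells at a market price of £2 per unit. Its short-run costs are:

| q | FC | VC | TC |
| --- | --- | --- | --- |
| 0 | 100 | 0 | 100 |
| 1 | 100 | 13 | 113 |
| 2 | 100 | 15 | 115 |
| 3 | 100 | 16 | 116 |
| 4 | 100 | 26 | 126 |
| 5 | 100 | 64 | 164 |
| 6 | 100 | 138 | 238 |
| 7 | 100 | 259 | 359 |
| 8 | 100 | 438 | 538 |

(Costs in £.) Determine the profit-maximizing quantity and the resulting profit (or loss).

q = 0 (shut down); profit = -£100

Profit at each row (π = 2q − TC): q=0: -100; q=1: -111; q=2: -111; q=3: -110; q=4: -118; q=5: -154; q=6: -226; q=7: -345; q=8: -522.
Profit is highest at q = 0. Equivalently, the lowest AVC in the table is 16/3 ≈ £5.33 at q = 3, and P = £2 falls below it — price never covers variable cost, so the firm shuts down and loses only its fixed cost.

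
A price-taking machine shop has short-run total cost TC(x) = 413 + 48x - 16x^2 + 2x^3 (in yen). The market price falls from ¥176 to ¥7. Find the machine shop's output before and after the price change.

AVC = 48 - 16x + 2x^2, minimized at x = 4 where min AVC = ¥16. MC = 48 - 32x + 6x^2.
At P = ¥176 ≥ min AVC, set P = MC on the rising branch: x = 8.
At P = ¥7 < min AVC = ¥16, price no longer covers variable cost at any output, so the firm shuts down: x = 0.

Output falls from 8 to 0 (the firm shuts down)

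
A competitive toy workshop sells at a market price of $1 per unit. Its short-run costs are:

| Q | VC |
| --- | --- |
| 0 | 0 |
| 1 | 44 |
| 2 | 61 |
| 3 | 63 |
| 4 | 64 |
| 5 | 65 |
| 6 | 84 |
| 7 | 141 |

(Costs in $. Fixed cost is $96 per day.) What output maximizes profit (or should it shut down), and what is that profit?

Tabulate TR − TC: Q=0: -96; Q=1: -139; Q=2: -155; Q=3: -156; Q=4: -156; Q=5: -156; Q=6: -174; Q=7: -230.
Profit is highest at Q = 0. Equivalently, the lowest AVC in the table is 65/5 ≈ $13 at Q = 5, and P = $1 falls below it — price never covers variable cost, so the firm shuts down and loses only its fixed cost.

Q = 0 (shut down); profit = -$96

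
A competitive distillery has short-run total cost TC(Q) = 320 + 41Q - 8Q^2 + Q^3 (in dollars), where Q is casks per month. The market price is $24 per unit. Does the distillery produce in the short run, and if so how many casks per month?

Shut down

Variable cost is VC = 41Q - 8Q^2 + Q^3, so AVC = VC/Q = 41 - 8Q + Q^2 and MC = dTC/dQ = 41 - 16Q + 3Q^2.
AVC hits its minimum where MC = AVC, at Q = 4, giving min AVC = 41 - 8·4 + 4^2 = $25.
With P < min AVC ($24 < $25), every unit sold adds to the loss.
The firm minimizes its loss by shutting down and losing only its fixed cost of $320.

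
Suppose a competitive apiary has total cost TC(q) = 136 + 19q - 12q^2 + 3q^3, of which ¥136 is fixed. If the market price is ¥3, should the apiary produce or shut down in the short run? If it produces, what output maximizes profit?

Variable cost is VC = 19q - 12q^2 + 3q^3, so AVC = VC/q = 19 - 12q + 3q^2 and MC = dTC/dq = 19 - 24q + 9q^2.
AVC is minimized where dAVC/dq = -12 + 6q = 0, at q = 2; min AVC = 19 - 12·2 + 3·2^2 = ¥7.
Since P = ¥3 < min AVC = ¥7, price fails to cover variable cost at any output.
Best response: produce nothing and absorb the ¥136 fixed cost.

Shut down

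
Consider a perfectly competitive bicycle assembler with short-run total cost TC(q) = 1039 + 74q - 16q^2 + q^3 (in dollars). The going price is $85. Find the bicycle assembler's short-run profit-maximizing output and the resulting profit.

AVC = 74 - 16q + q^2 has its minimum $10 at q = 8; price $85 clears that bar, so the firm operates.
MC = 74 - 32q + 3q^2. Setting P = MC and taking the root on the rising branch gives q* = 11.
TR = 85·11 = 935. TC = 1039 + 209 = 1248. Profit = 935 − 1248 = -$313.
Shutting down would mean losing the fixed cost of $1039, so operating at a loss of $313 is better by $726.

Profit = -$313 at q = 11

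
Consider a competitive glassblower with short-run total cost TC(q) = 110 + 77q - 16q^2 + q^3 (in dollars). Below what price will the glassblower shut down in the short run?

Short-run supply begins at min AVC. From VC = 77q - 16q^2 + q^3, AVC = 77 - 16q + q^2.
At the minimum of AVC, MC = AVC. MC = 77 - 32q + 3q^2; setting MC = AVC gives 2q^2 - 16q = 0, so q = 8. min AVC = 13.
So the shutdown price is $13.

$13 per unit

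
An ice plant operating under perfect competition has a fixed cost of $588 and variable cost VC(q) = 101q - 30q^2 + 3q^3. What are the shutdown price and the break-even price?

Shutdown price = min AVC. AVC = 101 - 30q + 3q^2, with vertex at q = 5 and minimum $26.
ATC = 588/q + 101 - 30q + 3q^2. Setting dATC/dq = −588/q^2 − 30 + 6q = 0 gives q = 7 (since 6·7^3 − 30·7^2 = 588).
min ATC = 588/7 + 101 − 30·7 + 3·7^2 = $122. That is the break-even price.
For $26 ≤ P < $122 the firm produces at a loss; below $26 it shuts down.

Shutdown price = $26; break-even price = $122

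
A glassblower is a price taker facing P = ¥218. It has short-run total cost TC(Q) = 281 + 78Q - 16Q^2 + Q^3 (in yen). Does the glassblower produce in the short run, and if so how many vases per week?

Strip out fixed cost: VC = 78Q - 16Q^2 + Q^3. Then AVC = 78 - 16Q + Q^2 and MC = 78 - 32Q + 3Q^2.
The AVC parabola has its vertex at Q = 16/2 = 8, where AVC = 78 - 16·8 + 8^2 = ¥14.
Since P = ¥218 ≥ min AVC = ¥14, price covers variable cost and the firm should produce.
Solving P = MC: -140 - 32Q + 3Q^2 = 0 ⇒ Q = -10/3 or 14. On the upward-sloping branch, Q* = 14.
Check: AVC at Q = 14 is ¥50 ≤ P, so revenue covers variable cost.
Profit = P·Q − TC = 218·14 − 981 = ¥2071.

Produce at Q = 14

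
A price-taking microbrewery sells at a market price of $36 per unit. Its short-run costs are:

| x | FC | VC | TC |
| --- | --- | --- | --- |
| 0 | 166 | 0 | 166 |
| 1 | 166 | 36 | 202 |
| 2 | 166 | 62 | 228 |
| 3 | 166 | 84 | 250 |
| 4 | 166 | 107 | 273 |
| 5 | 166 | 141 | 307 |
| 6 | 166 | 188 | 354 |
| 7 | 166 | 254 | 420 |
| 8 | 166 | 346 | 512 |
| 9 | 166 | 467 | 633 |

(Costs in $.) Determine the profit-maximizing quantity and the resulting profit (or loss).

Compute π = P·x − TC at each output: x=0: -166; x=1: -166; x=2: -156; x=3: -142; x=4: -129; x=5: -127; x=6: -138; x=7: -168; x=8: -224; x=9: -309.
Profit is maximized at x = 5. AVC there is 141/5 = $28.20 ≤ P, so producing beats shutting down (which would give -$166).

x = 5; profit = -$127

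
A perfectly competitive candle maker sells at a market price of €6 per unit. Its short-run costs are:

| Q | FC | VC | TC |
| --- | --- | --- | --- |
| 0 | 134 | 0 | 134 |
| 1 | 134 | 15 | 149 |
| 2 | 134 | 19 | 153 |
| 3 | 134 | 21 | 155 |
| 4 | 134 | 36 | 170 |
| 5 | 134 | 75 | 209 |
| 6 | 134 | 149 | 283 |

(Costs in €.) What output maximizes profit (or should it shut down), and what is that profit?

Compute π = P·Q − TC at each output: Q=0: -134; Q=1: -143; Q=2: -141; Q=3: -137; Q=4: -146; Q=5: -179; Q=6: -247.
Profit is highest at Q = 0. Equivalently, the lowest AVC in the table is 21/3 ≈ €7 at Q = 3, and P = €6 falls below it — price never covers variable cost, so the firm shuts down and loses only its fixed cost.

Q = 0 (shut down); profit = -€134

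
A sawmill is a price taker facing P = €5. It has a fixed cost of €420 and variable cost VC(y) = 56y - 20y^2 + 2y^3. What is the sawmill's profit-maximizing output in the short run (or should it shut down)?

Variable cost is VC = 56y - 20y^2 + 2y^3, so AVC = VC/y = 56 - 20y + 2y^2 and MC = dTC/dy = 56 - 40y + 6y^2.
AVC is minimized where dAVC/dy = -20 + 4y = 0, at y = 5; min AVC = 56 - 20·5 + 2·5^2 = €6.
Since P = €5 < min AVC = €6, price fails to cover variable cost at any output.
Shutting down limits the loss to fixed cost, €420.

Shut down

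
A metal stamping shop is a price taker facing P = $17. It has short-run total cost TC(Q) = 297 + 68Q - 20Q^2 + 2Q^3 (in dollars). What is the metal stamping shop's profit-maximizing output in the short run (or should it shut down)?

Shut down

From TC, MC = TC'(Q) = 68 - 40Q + 6Q^2 and AVC = VC/Q = 68 - 20Q + 2Q^2.
The AVC parabola has its vertex at Q = 20/4 = 5, where AVC = 68 - 20·5 + 2·5^2 = $18.
Since P = $17 < min AVC = $18, price fails to cover variable cost at any output.
Best response: produce nothing and absorb the $297 fixed cost.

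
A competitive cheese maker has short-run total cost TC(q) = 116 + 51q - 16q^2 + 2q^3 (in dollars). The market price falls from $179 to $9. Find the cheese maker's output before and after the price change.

Output falls from 8 to 0 (the firm shuts down)

MC = 51 - 32q + 6q^2; the shutdown threshold is min AVC = $19 (at q = 4).
At P = $179 ≥ min AVC, set P = MC on the rising branch: q = 8.
At P = $9 < min AVC = $19, price no longer covers variable cost at any output, so the firm shuts down: q = 0.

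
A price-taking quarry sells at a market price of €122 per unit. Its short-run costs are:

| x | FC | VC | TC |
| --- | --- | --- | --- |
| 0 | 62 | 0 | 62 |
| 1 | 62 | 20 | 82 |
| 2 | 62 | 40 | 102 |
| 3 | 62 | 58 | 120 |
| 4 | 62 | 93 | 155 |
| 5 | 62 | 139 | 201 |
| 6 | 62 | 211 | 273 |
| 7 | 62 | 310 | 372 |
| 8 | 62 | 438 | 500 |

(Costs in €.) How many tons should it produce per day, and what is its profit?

Tabulate TR − TC: x=0: -62; x=1: 40; x=2: 142; x=3: 246; x=4: 333; x=5: 409; x=6: 459; x=7: 482; x=8: 476.
Profit is maximized at x = 7. AVC there is 310/7 = €44.29 ≤ P, so producing beats shutting down (which would give -€62).

x = 7; profit = €482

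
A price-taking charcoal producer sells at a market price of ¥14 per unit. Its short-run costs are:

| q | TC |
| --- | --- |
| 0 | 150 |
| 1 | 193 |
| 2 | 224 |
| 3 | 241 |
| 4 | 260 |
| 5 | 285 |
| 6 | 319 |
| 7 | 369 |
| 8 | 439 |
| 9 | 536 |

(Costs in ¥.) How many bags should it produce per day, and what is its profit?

Compute π = P·q − TC at each output: q=0: -150; q=1: -179; q=2: -196; q=3: -199; q=4: -204; q=5: -215; q=6: -235; q=7: -271; q=8: -327; q=9: -410.
Profit is highest at q = 0. Equivalently, the lowest AVC in the table is 135/5 ≈ ¥27 at q = 5, and P = ¥14 falls below it — price never covers variable cost, so the firm shuts down and loses only its fixed cost.

q = 0 (shut down); profit = -¥150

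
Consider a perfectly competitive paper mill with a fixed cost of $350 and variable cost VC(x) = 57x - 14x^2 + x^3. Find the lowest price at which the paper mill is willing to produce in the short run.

The shutdown price is the minimum of AVC. VC = 57x - 14x^2 + x^3, so AVC = 57 - 14x + x^2.
dAVC/dx = -14 + 2x = 0 gives x = 7. min AVC = 57 - 14·7 + 7^2 = 8.
So the shutdown price is $8.

$8 per unit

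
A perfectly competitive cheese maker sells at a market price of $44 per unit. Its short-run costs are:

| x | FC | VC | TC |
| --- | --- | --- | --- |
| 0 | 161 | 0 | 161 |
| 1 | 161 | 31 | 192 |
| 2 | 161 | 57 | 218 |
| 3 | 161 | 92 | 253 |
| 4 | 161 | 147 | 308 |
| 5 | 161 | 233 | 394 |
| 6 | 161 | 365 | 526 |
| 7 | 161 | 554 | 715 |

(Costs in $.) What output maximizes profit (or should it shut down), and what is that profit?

Tabulate TR − TC: x=0: -161; x=1: -148; x=2: -130; x=3: -121; x=4: -132; x=5: -174; x=6: -262; x=7: -407.
Profit is maximized at x = 3. AVC there is 92/3 = $30.67 ≤ P, so producing beats shutting down (which would give -$161).

x = 3; profit = -$121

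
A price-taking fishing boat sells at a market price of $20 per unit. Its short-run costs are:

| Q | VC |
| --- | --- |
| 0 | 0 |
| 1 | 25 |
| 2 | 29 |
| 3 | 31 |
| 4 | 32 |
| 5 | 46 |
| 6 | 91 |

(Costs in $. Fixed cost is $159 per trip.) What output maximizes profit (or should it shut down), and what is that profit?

Q = 5; profit = -$105

Compute π = P·Q − TC at each output: Q=0: -159; Q=1: -164; Q=2: -148; Q=3: -130; Q=4: -111; Q=5: -105; Q=6: -130.
Profit is maximized at Q = 5. AVC there is 46/5 = $9.20 ≤ P, so producing beats shutting down (which would give -$159).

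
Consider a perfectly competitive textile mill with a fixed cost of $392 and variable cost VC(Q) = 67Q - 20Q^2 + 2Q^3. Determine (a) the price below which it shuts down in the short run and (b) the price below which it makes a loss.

AVC = 67 - 20Q + 2Q^2; minimized at Q = 5, giving min AVC = $17. That is the shutdown price.
ATC = 392/Q + 67 - 20Q + 2Q^2. Setting dATC/dQ = −392/Q^2 − 20 + 4Q = 0 gives Q = 7 (since 4·7^3 − 20·7^2 = 392).
min ATC = 392/7 + 67 − 20·7 + 2·7^2 = $81. That is the break-even price.
For $17 ≤ P < $81 the firm produces at a loss; below $17 it shuts down.

Shutdown price = $17; break-even price = $81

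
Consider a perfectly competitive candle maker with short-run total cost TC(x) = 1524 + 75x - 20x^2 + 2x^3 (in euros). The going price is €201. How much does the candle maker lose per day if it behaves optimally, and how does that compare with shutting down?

AVC = 75 - 20x + 2x^2; min AVC = €25 at x = 5. Since P = €201 ≥ min AVC, the firm produces.
With MC = 75 - 40x + 6x^2, P = MC on the upward-sloping part at x* = 9.
TR = 201·9 = 1809. TC = 1524 + 513 = 2037. Profit = 1809 − 2037 = -€228.
Shutting down would mean losing the fixed cost of €1524, so operating at a loss of €228 is better by €1296.

Profit = -€228 at x = 9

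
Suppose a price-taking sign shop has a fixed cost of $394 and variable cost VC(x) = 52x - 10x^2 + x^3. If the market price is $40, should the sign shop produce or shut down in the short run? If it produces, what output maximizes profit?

Produce at x = 6

Variable cost is VC = 52x - 10x^2 + x^3, so AVC = VC/x = 52 - 10x + x^2 and MC = dTC/dx = 52 - 20x + 3x^2.
The AVC parabola has its vertex at x = 10/2 = 5, where AVC = 52 - 10·5 + 5^2 = $27.
P = $40 exceeds min AVC = $27, so the firm stays open.
Set P = MC: 40 = 52 - 20x + 3x^2 → 12 - 20x + 3x^2 = 0. The roots are x = 2/3 and x = 6; the profit-maximizing output is on the rising part of MC, so x* = 6.
Check: AVC at x = 6 is $28 ≤ P, so revenue covers variable cost.
Profit = P·x − TC = 40·6 − 562 = -$322, a loss, but smaller than the $394 fixed cost the firm would lose by shutting down.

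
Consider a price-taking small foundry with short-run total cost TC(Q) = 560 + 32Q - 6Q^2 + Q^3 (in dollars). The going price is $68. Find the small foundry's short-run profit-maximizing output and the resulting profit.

Profit = -$344 at Q = 6

AVC = 32 - 6Q + Q^2 has its minimum $23 at Q = 3; price $68 clears that bar, so the firm operates.
MC = 32 - 12Q + 3Q^2. Setting P = MC and taking the root on the rising branch gives Q* = 6.
TR = 68·6 = 408. TC = 560 + 192 = 752. Profit = 408 − 752 = -$344.
That loss of $344 beats the $560 the firm would lose by shutting down; producing recovers $216 of fixed cost.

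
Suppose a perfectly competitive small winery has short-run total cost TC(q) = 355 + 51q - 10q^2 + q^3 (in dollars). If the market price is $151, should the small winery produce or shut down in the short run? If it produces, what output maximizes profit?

Strip out fixed cost: VC = 51q - 10q^2 + q^3. Then AVC = 51 - 10q + q^2 and MC = 51 - 20q + 3q^2.
AVC hits its minimum where MC = AVC, at q = 5, giving min AVC = 51 - 10·5 + 5^2 = $26.
Because $151 ≥ $26, revenue can cover variable cost; the firm operates.
P = MC gives -100 - 20q + 3q^2 = 0, with roots -10/3 and 10. Take the larger (rising MC): q* = 10.
Check: AVC at q = 10 is $51 ≤ P, so revenue covers variable cost.
Profit = P·q − TC = 151·10 − 865 = $645.

Produce at q = 10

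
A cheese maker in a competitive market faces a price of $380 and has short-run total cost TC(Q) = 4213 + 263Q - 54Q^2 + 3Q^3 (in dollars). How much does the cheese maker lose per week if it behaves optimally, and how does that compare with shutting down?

AVC = 263 - 54Q + 3Q^2 has its minimum $20 at Q = 9; price $380 clears that bar, so the firm operates.
MC = 263 - 108Q + 9Q^2. Setting P = MC and taking the root on the rising branch gives Q* = 13.
TR = 380·13 = 4940. TC = 4213 + 884 = 5097. Profit = 4940 − 5097 = -$157.
Shutting down would mean losing the fixed cost of $4213, so operating at a loss of $157 is better by $4056.

Profit = -$157 at Q = 13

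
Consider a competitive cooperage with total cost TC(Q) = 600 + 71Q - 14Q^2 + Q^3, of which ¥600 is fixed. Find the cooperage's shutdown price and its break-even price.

Shutdown price = min AVC. AVC = 71 - 14Q + Q^2, with vertex at Q = 7 and minimum ¥22.
ATC = 600/Q + 71 - 14Q + Q^2. Setting dATC/dQ = −600/Q^2 − 14 + 2Q = 0 gives Q = 10 (since 2·10^3 − 14·10^2 = 600).
min ATC = 600/10 + 71 − 14·10 + 10^2 = ¥91. That is the break-even price.
Between these two prices the firm operates at a loss; above ¥91 it earns a profit.

Shutdown price = ¥22; break-even price = ¥91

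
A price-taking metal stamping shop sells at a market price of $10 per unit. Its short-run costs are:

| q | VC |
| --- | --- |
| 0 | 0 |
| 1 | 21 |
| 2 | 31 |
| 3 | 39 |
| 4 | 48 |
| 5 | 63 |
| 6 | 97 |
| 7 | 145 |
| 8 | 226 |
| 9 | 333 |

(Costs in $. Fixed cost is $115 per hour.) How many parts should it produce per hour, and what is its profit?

Compute π = P·q − TC at each output: q=0: -115; q=1: -126; q=2: -126; q=3: -124; q=4: -123; q=5: -128; q=6: -152; q=7: -190; q=8: -261; q=9: -358.
Profit is highest at q = 0. Equivalently, the lowest AVC in the table is 48/4 ≈ $12 at q = 4, and P = $10 falls below it — price never covers variable cost, so the firm shuts down and loses only its fixed cost.

q = 0 (shut down); profit = -$115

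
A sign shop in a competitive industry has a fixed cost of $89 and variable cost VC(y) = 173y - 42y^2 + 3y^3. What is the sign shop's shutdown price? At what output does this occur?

The shutdown price is the minimum of AVC. VC = 173y - 42y^2 + 3y^3, so AVC = 173 - 42y + 3y^2.
dAVC/dy = -42 + 6y = 0 gives y = 7. min AVC = 173 - 42·7 + 3·7^2 = 26.
For P < $26 the firm produces nothing.

$26 per unit, at y = 7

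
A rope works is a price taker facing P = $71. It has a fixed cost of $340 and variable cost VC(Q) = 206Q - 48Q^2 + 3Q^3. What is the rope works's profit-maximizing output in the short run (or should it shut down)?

Produce at Q = 9

From TC, MC = TC'(Q) = 206 - 96Q + 9Q^2 and AVC = VC/Q = 206 - 48Q + 3Q^2.
AVC is minimized where dAVC/dQ = -48 + 6Q = 0, at Q = 8; min AVC = 206 - 48·8 + 3·8^2 = $14.
P = $71 exceeds min AVC = $14, so the firm stays open.
Set P = MC: 71 = 206 - 96Q + 9Q^2 → 135 - 96Q + 9Q^2 = 0. The roots are Q = 5/3 and Q = 9; the profit-maximizing output is on the rising part of MC, so Q* = 9.
Check: AVC at Q = 9 is $17 ≤ P, so revenue covers variable cost.
Profit = P·Q − TC = 71·9 − 493 = $146.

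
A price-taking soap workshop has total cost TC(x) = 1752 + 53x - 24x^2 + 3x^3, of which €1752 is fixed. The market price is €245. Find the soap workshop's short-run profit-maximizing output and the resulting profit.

Profit = -€216 at x = 8

AVC = 53 - 24x + 3x^2 has its minimum €5 at x = 4; price €245 clears that bar, so the firm operates.
With MC = 53 - 48x + 9x^2, P = MC on the upward-sloping part at x* = 8.
TR = 245·8 = 1960. TC = 1752 + 424 = 2176. Profit = 1960 − 2176 = -€216.
By producing, the firm covers all variable cost plus €1536 of fixed cost; shutting down would lose the full €1752.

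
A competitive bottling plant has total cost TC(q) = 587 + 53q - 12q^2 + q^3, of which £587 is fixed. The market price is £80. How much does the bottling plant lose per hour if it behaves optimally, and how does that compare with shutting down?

Profit = -£101 at q = 9

AVC = 53 - 12q + q^2; min AVC = £17 at q = 6. Since P = £80 ≥ min AVC, the firm produces.
MC = 53 - 24q + 3q^2. Setting P = MC and taking the root on the rising branch gives q* = 9.
TR = 80·9 = 720. TC = 587 + 234 = 821. Profit = 720 − 821 = -£101.
Shutting down would mean losing the fixed cost of £587, so operating at a loss of £101 is better by £486.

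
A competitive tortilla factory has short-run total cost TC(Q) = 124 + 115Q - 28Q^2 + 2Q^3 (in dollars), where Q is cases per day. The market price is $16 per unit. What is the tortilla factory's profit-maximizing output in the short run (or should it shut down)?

Shut down

Variable cost is VC = 115Q - 28Q^2 + 2Q^3, so AVC = VC/Q = 115 - 28Q + 2Q^2 and MC = dTC/dQ = 115 - 56Q + 6Q^2.
AVC hits its minimum where MC = AVC, at Q = 7, giving min AVC = 115 - 28·7 + 2·7^2 = $17.
P = $16 lies below min AVC = $17; no output level covers variable cost.
Shutting down limits the loss to fixed cost, $124.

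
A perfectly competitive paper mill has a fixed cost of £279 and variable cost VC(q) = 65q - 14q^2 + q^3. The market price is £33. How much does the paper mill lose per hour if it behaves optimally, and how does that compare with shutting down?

Profit = -£151 at q = 8

AVC = 65 - 14q + q^2 has its minimum £16 at q = 7; price £33 clears that bar, so the firm operates.
With MC = 65 - 28q + 3q^2, P = MC on the upward-sloping part at q* = 8.
TR = 33·8 = 264. TC = 279 + 136 = 415. Profit = 264 − 415 = -£151.
By producing, the firm covers all variable cost plus £128 of fixed cost; shutting down would lose the full £279.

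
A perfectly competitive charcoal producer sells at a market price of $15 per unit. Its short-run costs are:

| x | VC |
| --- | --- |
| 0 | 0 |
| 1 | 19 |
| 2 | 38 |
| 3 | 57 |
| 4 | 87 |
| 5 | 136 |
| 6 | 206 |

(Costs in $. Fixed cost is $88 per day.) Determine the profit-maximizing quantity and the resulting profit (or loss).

x = 0 (shut down); profit = -$88

Tabulate TR − TC: x=0: -88; x=1: -92; x=2: -96; x=3: -100; x=4: -115; x=5: -149; x=6: -204.
Profit is highest at x = 0. Equivalently, the lowest AVC in the table is 19/1 ≈ $19 at x = 1, and P = $15 falls below it — price never covers variable cost, so the firm shuts down and loses only its fixed cost.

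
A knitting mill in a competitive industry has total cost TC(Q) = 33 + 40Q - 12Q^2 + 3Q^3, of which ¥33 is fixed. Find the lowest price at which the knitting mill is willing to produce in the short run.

¥28 per unit

The firm shuts down when price falls below the minimum of average variable cost. AVC = VC/Q = 40 - 12Q + 3Q^2.
dAVC/dQ = -12 + 6Q = 0 gives Q = 2. min AVC = 40 - 12·2 + 3·2^2 = 28.
For P < ¥28 the firm produces nothing.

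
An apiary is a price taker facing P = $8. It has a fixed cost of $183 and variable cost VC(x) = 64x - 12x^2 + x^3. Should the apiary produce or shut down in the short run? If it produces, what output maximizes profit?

Strip out fixed cost: VC = 64x - 12x^2 + x^3. Then AVC = 64 - 12x + x^2 and MC = 64 - 24x + 3x^2.
AVC hits its minimum where MC = AVC, at x = 6, giving min AVC = 64 - 12·6 + 6^2 = $28.
P = $8 lies below min AVC = $28; no output level covers variable cost.
The firm minimizes its loss by shutting down and losing only its fixed cost of $183.

Shut down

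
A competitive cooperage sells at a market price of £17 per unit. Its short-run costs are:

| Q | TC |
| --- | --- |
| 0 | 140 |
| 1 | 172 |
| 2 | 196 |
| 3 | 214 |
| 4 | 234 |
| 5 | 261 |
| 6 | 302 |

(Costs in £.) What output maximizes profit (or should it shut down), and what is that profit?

Q = 0 (shut down); profit = -£140

Tabulate TR − TC: Q=0: -140; Q=1: -155; Q=2: -162; Q=3: -163; Q=4: -166; Q=5: -176; Q=6: -200.
Profit is highest at Q = 0. Equivalently, the lowest AVC in the table is 94/4 ≈ £23.50 at Q = 4, and P = £17 falls below it — price never covers variable cost, so the firm shuts down and loses only its fixed cost.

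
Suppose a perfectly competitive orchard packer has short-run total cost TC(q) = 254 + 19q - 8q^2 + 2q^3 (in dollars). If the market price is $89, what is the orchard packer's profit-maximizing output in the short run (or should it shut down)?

From TC, MC = TC'(q) = 19 - 16q + 6q^2 and AVC = VC/q = 19 - 8q + 2q^2.
AVC is minimized where dAVC/dq = -8 + 4q = 0, at q = 2; min AVC = 19 - 8·2 + 2·2^2 = $11.
Since P = $89 ≥ min AVC = $11, price covers variable cost and the firm should produce.
Set P = MC: 89 = 19 - 16q + 6q^2 → -70 - 16q + 6q^2 = 0. The roots are q = -7/3 and q = 5; the profit-maximizing output is on the rising part of MC, so q* = 5.
Check: AVC at q = 5 is $29 ≤ P, so revenue covers variable cost.
Profit = P·q − TC = 89·5 − 399 = $46.

Produce at q = 5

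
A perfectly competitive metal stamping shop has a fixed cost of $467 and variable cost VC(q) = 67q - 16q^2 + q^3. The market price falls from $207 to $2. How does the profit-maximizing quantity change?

AVC = 67 - 16q + q^2, minimized at q = 8 where min AVC = $3. MC = 67 - 32q + 3q^2.
With P = $207 above the shutdown price, P = MC gives q = 14.
At P = $2 < min AVC = $3, price no longer covers variable cost at any output, so the firm shuts down: q = 0.

Output falls from 14 to 0 (the firm shuts down)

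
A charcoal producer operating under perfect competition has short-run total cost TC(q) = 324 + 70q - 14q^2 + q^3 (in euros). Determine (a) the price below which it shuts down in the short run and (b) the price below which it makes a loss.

AVC = 70 - 14q + q^2; minimized at q = 7, giving min AVC = €21. That is the shutdown price.
ATC = 324/q + 70 - 14q + q^2. Setting dATC/dq = −324/q^2 − 14 + 2q = 0 gives q = 9 (since 2·9^3 − 14·9^2 = 324).
min ATC = 324/9 + 70 − 14·9 + 9^2 = €61. That is the break-even price.
Between these two prices the firm operates at a loss; above €61 it earns a profit.

Shutdown price = €21; break-even price = €61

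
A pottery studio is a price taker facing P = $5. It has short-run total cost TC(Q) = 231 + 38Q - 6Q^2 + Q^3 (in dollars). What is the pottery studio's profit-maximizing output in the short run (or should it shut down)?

Shut down

Strip out fixed cost: VC = 38Q - 6Q^2 + Q^3. Then AVC = 38 - 6Q + Q^2 and MC = 38 - 12Q + 3Q^2.
AVC hits its minimum where MC = AVC, at Q = 3, giving min AVC = 38 - 6·3 + 3^2 = $29.
Since P = $5 < min AVC = $29, price fails to cover variable cost at any output.
Best response: produce nothing and absorb the $231 fixed cost.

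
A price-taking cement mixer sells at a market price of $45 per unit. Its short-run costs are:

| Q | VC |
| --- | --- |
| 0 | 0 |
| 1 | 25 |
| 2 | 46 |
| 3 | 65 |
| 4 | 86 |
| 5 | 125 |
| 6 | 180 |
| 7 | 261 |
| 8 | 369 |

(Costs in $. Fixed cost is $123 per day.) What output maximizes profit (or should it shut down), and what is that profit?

Profit at each row (π = 45Q − TC): Q=0: -123; Q=1: -103; Q=2: -79; Q=3: -53; Q=4: -29; Q=5: -23; Q=6: -33; Q=7: -69; Q=8: -132.
Profit is maximized at Q = 5. AVC there is 125/5 = $25 ≤ P, so producing beats shutting down (which would give -$123).

Q = 5; profit = -$23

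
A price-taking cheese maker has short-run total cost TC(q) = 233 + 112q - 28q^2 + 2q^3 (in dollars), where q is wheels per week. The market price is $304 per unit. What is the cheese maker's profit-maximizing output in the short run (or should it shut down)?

Strip out fixed cost: VC = 112q - 28q^2 + 2q^3. Then AVC = 112 - 28q + 2q^2 and MC = 112 - 56q + 6q^2.
The AVC parabola has its vertex at q = 28/4 = 7, where AVC = 112 - 28·7 + 2·7^2 = $14.
Since P = $304 ≥ min AVC = $14, price covers variable cost and the firm should produce.
Solving P = MC: -192 - 56q + 6q^2 = 0 ⇒ q = -8/3 or 12. On the upward-sloping branch, q* = 12.
Check: AVC at q = 12 is $64 ≤ P, so revenue covers variable cost.
Profit = P·q − TC = 304·12 − 1001 = $2647.

Produce at q = 12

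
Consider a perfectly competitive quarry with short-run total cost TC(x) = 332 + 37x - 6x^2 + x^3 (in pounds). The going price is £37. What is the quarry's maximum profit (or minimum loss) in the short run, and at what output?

Profit = -£300 at x = 4

AVC = 37 - 6x + x^2; min AVC = £28 at x = 3. Since P = £37 ≥ min AVC, the firm produces.
With MC = 37 - 12x + 3x^2, P = MC on the upward-sloping part at x* = 4.
TR = 37·4 = 148. TC = 332 + 116 = 448. Profit = 148 − 448 = -£300.
Shutting down would mean losing the fixed cost of £332, so operating at a loss of £300 is better by £32.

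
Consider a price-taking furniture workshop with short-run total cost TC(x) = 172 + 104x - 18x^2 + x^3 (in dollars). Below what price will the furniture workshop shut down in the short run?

$23 per unit

Short-run supply begins at min AVC. From VC = 104x - 18x^2 + x^3, AVC = 104 - 18x + x^2.
dAVC/dx = -18 + 2x = 0 gives x = 9. min AVC = 104 - 18·9 + 9^2 = 23.
For P < $23 the firm produces nothing.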